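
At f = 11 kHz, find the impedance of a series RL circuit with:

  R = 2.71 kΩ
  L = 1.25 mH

Step 1 — Angular frequency: ω = 2π·f = 2π·1.1e+04 = 6.912e+04 rad/s.
Step 2 — Component impedances:
  R: Z = R = 2710 Ω
  L: Z = jωL = j·6.912e+04·0.00125 = 0 + j86.39 Ω
Step 3 — Series combination: Z_total = R + L = 2710 + j86.39 Ω = 2711∠1.8° Ω.

Z = 2710 + j86.39 Ω = 2711∠1.8° Ω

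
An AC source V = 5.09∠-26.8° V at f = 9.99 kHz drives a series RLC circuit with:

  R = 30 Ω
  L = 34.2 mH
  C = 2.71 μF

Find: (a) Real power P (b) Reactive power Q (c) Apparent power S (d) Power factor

Step 1 — Angular frequency: ω = 2π·f = 2π·9990 = 6.277e+04 rad/s.
Step 2 — Component impedances:
  R: Z = R = 30 Ω
  L: Z = jωL = j·6.277e+04·0.0342 = 0 + j2147 Ω
  C: Z = 1/(jωC) = -j/(ω·C) = 0 - j5.879 Ω
Step 3 — Series combination: Z_total = R + L + C = 30 + j2141 Ω = 2141∠89.2° Ω.
Step 4 — Source phasor: V = 5.09∠-26.8° V = 4.543 - j2.295 V.
Step 5 — Current: I = V / Z = -0.001042 - j0.002137 A = 0.002377∠-116.0° A.
Step 6 — Complex power: S = V·I* = 0.0001696 + j0.0121 VA.
Step 7 — Real power: P = Re(S) = 0.0001696 W.
Step 8 — Reactive power: Q = Im(S) = 0.0121 VAR.
Step 9 — Apparent power: |S| = 0.0121 VA.
Step 10 — Power factor: PF = P/|S| = 0.01401 (lagging).

(a) P = 0.0001696 W  (b) Q = 0.0121 VAR  (c) S = 0.0121 VA  (d) PF = 0.01401 (lagging)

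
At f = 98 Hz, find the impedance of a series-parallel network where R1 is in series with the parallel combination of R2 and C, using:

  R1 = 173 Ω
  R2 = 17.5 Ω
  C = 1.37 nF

Step 1 — Angular frequency: ω = 2π·f = 2π·98 = 615.8 rad/s.
Step 2 — Component impedances:
  R1: Z = R = 173 Ω
  R2: Z = R = 17.5 Ω
  C: Z = 1/(jωC) = -j/(ω·C) = 0 - j1.185e+06 Ω
Step 3 — Parallel branch: R2 || C = 1/(1/R2 + 1/C) = 17.5 - j0.0002583 Ω.
Step 4 — Series with R1: Z_total = R1 + (R2 || C) = 190.5 - j0.0002583 Ω = 190.5∠-0.0° Ω.

Z = 190.5 - j0.0002583 Ω = 190.5∠-0.0° Ω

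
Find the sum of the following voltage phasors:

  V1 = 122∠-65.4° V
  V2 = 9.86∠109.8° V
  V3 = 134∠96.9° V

Step 1 — Convert each phasor to rectangular form:
  V1 = 122·(cos(-65.4°) + j·sin(-65.4°)) = 50.79 - j110.9 V
  V2 = 9.86·(cos(109.8°) + j·sin(109.8°)) = -3.34 + j9.277 V
  V3 = 134·(cos(96.9°) + j·sin(96.9°)) = -16.1 + j133 V
Step 2 — Sum components: V_total = 31.35 + j31.38 V.
Step 3 — Convert to polar: |V_total| = 44.36 V, ∠V_total = 45.0°.

V_total = 44.36∠45.0° V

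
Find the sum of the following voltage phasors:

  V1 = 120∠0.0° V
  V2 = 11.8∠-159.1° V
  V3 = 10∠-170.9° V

Step 1 — Convert each phasor to rectangular form:
  V1 = 120·(cos(0.0°) + j·sin(0.0°)) = 120 V
  V2 = 11.8·(cos(-159.1°) + j·sin(-159.1°)) = -11.02 - j4.21 V
  V3 = 10·(cos(-170.9°) + j·sin(-170.9°)) = -9.874 - j1.582 V
Step 2 — Sum components: V_total = 99.1 - j5.791 V.
Step 3 — Convert to polar: |V_total| = 99.27 V, ∠V_total = -3.3°.

V_total = 99.27∠-3.3° V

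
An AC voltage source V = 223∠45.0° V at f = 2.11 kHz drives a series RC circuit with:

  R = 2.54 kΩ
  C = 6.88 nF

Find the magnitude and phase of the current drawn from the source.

Step 1 — Angular frequency: ω = 2π·f = 2π·2110 = 1.326e+04 rad/s.
Step 2 — Component impedances:
  R: Z = R = 2540 Ω
  C: Z = 1/(jωC) = -j/(ω·C) = 0 - j1.096e+04 Ω
Step 3 — Series combination: Z_total = R + C = 2540 - j1.096e+04 Ω = 1.125e+04∠-77.0° Ω.
Step 4 — Source phasor: V = 223∠45.0° V = 157.7 + j157.7 V.
Step 5 — Ohm's law: I = V / Z_total = (157.7 + j157.7) / (2540 - j1.096e+04) = -0.01049 + j0.01681 A.
Step 6 — Convert to polar: |I| = 0.01982 A, ∠I = 122.0°.

I = 0.01982∠122.0° A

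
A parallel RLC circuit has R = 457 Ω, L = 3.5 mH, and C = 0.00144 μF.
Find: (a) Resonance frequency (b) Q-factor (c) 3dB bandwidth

Step 1 — Resonance: ω₀ = 1/√(LC) = 1/√(0.0035·1.44e-09) = 4.454e+05 rad/s.
Step 2 — f₀ = ω₀/(2π) = 7.089e+04 Hz.
Step 3 — Parallel Q: Q = R/(ω₀L) = 457/(4.454e+05·0.0035) = 0.2931.
Step 4 — Bandwidth: Δω = ω₀/Q = 1.52e+06 rad/s; BW = Δω/(2π) = 2.418e+05 Hz.

(a) f₀ = 7.089e+04 Hz  (b) Q = 0.2931  (c) BW = 2.418e+05 Hz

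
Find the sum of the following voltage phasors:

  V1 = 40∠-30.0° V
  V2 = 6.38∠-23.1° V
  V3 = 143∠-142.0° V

Step 1 — Convert each phasor to rectangular form:
  V1 = 40·(cos(-30.0°) + j·sin(-30.0°)) = 34.64 - j20 V
  V2 = 6.38·(cos(-23.1°) + j·sin(-23.1°)) = 5.868 - j2.503 V
  V3 = 143·(cos(-142.0°) + j·sin(-142.0°)) = -112.7 - j88.04 V
Step 2 — Sum components: V_total = -72.18 - j110.5 V.
Step 3 — Convert to polar: |V_total| = 132 V, ∠V_total = -123.1°.

V_total = 132∠-123.1° V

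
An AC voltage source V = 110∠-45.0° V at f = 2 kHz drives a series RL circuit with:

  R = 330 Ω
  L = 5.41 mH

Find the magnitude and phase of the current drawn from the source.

Step 1 — Angular frequency: ω = 2π·f = 2π·2000 = 1.257e+04 rad/s.
Step 2 — Component impedances:
  R: Z = R = 330 Ω
  L: Z = jωL = j·1.257e+04·0.00541 = 0 + j67.98 Ω
Step 3 — Series combination: Z_total = R + L = 330 + j67.98 Ω = 336.9∠11.6° Ω.
Step 4 — Source phasor: V = 110∠-45.0° V = 77.78 - j77.78 V.
Step 5 — Ohm's law: I = V / Z_total = (77.78 - j77.78) / (330 + j67.98) = 0.1795 - j0.2727 A.
Step 6 — Convert to polar: |I| = 0.3265 A, ∠I = -56.6°.

I = 0.3265∠-56.6° A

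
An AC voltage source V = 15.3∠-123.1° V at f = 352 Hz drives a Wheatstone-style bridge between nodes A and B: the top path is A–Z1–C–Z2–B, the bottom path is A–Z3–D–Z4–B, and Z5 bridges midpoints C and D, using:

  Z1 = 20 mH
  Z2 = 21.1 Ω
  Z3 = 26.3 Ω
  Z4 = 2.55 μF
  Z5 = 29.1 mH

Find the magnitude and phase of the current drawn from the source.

Step 1 — Angular frequency: ω = 2π·f = 2π·352 = 2212 rad/s.
Step 2 — Component impedances:
  Z1: Z = jωL = j·2212·0.02 = 0 + j44.23 Ω
  Z2: Z = R = 21.1 Ω
  Z3: Z = R = 26.3 Ω
  Z4: Z = 1/(jωC) = -j/(ω·C) = 0 - j177.3 Ω
  Z5: Z = jωL = j·2212·0.0291 = 0 + j64.36 Ω
Step 3 — Bridge requires nodal analysis (the Z5 bridge couples midpoints C and D, so the two paths cannot be reduced to a simple series/parallel combination). Setting node B to ground and injecting 1 A at node A, the 3-node admittance system at A, C, D solves to V_A = Z_AB = 30.55 + j28.73 Ω = 41.94∠43.2° Ω.
Step 4 — Source phasor: V = 15.3∠-123.1° V = -8.355 - j12.82 V.
Step 5 — Ohm's law: I = V / Z_total = (-8.355 - j12.82) / (30.55 + j28.73) = -0.3545 - j0.08611 A.
Step 6 — Convert to polar: |I| = 0.3648 A, ∠I = -166.3°.

I = 0.3648∠-166.3° A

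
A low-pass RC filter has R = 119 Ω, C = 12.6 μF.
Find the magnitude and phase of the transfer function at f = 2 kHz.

Step 1 — Angular frequency: ω = 2π·2000 = 1.257e+04 rad/s.
Step 2 — Transfer function: H(jω) = 1/(1 + jωRC).
Step 3 — Denominator: 1 + jωRC = 1 + j·1.257e+04·119·1.26e-05 = 1 + j18.84.
Step 4 — H = 0.002809 - j0.05292.
Step 5 — Magnitude: |H| = 0.053 (-25.5 dB); phase: φ = -87.0°.

|H| = 0.053 (-25.5 dB), φ = -87.0°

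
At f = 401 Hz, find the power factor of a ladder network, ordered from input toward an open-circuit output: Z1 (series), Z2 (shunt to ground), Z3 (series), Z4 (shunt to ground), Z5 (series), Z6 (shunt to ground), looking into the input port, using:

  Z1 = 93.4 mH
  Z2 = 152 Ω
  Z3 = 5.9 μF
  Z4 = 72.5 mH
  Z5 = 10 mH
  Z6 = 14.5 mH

Step 1 — Angular frequency: ω = 2π·f = 2π·401 = 2520 rad/s.
Step 2 — Component impedances:
  Z1: Z = jωL = j·2520·0.0934 = 0 + j235.3 Ω
  Z2: Z = R = 152 Ω
  Z3: Z = 1/(jωC) = -j/(ω·C) = 0 - j67.27 Ω
  Z4: Z = jωL = j·2520·0.0725 = 0 + j182.7 Ω
  Z5: Z = jωL = j·2520·0.01 = 0 + j25.2 Ω
  Z6: Z = jωL = j·2520·0.0145 = 0 + j36.53 Ω
Step 3 — Ladder network (open output): work backward from the far end, alternating series and parallel combinations. Z_in = 2.882 + j214.6 Ω = 214.6∠89.2° Ω.
Step 4 — Power factor: PF = cos(φ) = Re(Z)/|Z| = 2.882/214.6 = 0.01343.
Step 5 — Type: Im(Z) = 214.6 ⇒ lagging (phase φ = 89.2°).

PF = 0.01343 (lagging, φ = 89.2°)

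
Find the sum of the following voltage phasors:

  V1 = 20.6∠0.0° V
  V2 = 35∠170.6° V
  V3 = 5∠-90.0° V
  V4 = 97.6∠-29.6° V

Step 1 — Convert each phasor to rectangular form:
  V1 = 20.6·(cos(0.0°) + j·sin(0.0°)) = 20.6 V
  V2 = 35·(cos(170.6°) + j·sin(170.6°)) = -34.53 + j5.716 V
  V3 = 5·(cos(-90.0°) + j·sin(-90.0°)) = 0 - j5 V
  V4 = 97.6·(cos(-29.6°) + j·sin(-29.6°)) = 84.86 - j48.21 V
Step 2 — Sum components: V_total = 70.93 - j47.49 V.
Step 3 — Convert to polar: |V_total| = 85.36 V, ∠V_total = -33.8°.

V_total = 85.36∠-33.8° V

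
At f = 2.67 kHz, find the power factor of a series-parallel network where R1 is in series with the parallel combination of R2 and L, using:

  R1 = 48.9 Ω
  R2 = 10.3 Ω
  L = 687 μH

Step 1 — Angular frequency: ω = 2π·f = 2π·2670 = 1.678e+04 rad/s.
Step 2 — Component impedances:
  R1: Z = R = 48.9 Ω
  R2: Z = R = 10.3 Ω
  L: Z = jωL = j·1.678e+04·0.000687 = 0 + j11.53 Ω
Step 3 — Parallel branch: R2 || L = 1/(1/R2 + 1/L) = 5.726 + j5.118 Ω.
Step 4 — Series with R1: Z_total = R1 + (R2 || L) = 54.63 + j5.118 Ω = 54.87∠5.4° Ω.
Step 5 — Power factor: PF = cos(φ) = Re(Z)/|Z| = 54.63/54.87 = 0.9956.
Step 6 — Type: Im(Z) = 5.118 ⇒ lagging (phase φ = 5.4°).

PF = 0.9956 (lagging, φ = 5.4°)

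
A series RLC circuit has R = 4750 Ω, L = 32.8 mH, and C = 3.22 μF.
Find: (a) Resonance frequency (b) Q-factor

Step 1 — Resonance condition Im(Z)=0 gives ω₀ = 1/√(LC).
Step 2 — ω₀ = 1/√(0.0328·3.22e-06) = 3077 rad/s.
Step 3 — f₀ = ω₀/(2π) = 489.7 Hz.
Step 4 — Series Q: Q = ω₀L/R = 3077·0.0328/4750 = 0.02125.

(a) f₀ = 489.7 Hz  (b) Q = 0.02125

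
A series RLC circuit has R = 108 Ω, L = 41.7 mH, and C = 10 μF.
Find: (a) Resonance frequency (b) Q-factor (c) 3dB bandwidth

Step 1 — Resonance condition Im(Z)=0 gives ω₀ = 1/√(LC).
Step 2 — ω₀ = 1/√(0.0417·1e-05) = 1549 rad/s.
Step 3 — f₀ = ω₀/(2π) = 246.5 Hz.
Step 4 — Series Q: Q = ω₀L/R = 1549·0.0417/108 = 0.5979.
Step 5 — 3dB bandwidth: Δω = ω₀/Q = 2590 rad/s; BW = Δω/(2π) = 412.2 Hz.

(a) f₀ = 246.5 Hz  (b) Q = 0.5979  (c) BW = 412.2 Hz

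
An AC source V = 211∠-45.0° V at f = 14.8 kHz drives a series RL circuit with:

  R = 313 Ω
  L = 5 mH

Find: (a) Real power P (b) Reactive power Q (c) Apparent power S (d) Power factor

Step 1 — Angular frequency: ω = 2π·f = 2π·1.48e+04 = 9.299e+04 rad/s.
Step 2 — Component impedances:
  R: Z = R = 313 Ω
  L: Z = jωL = j·9.299e+04·0.005 = 0 + j465 Ω
Step 3 — Series combination: Z_total = R + L = 313 + j465 Ω = 560.5∠56.1° Ω.
Step 4 — Source phasor: V = 211∠-45.0° V = 149.2 - j149.2 V.
Step 5 — Current: I = V / Z = -0.07217 - j0.3695 A = 0.3765∠-101.1° A.
Step 6 — Complex power: S = V·I* = 44.36 + j65.89 VA.
Step 7 — Real power: P = Re(S) = 44.36 W.
Step 8 — Reactive power: Q = Im(S) = 65.89 VAR.
Step 9 — Apparent power: |S| = 79.43 VA.
Step 10 — Power factor: PF = P/|S| = 0.5584 (lagging).

(a) P = 44.36 W  (b) Q = 65.89 VAR  (c) S = 79.43 VA  (d) PF = 0.5584 (lagging)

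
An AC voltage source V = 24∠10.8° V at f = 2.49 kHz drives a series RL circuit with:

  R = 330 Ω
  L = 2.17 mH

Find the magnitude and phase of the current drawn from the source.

Step 1 — Angular frequency: ω = 2π·f = 2π·2490 = 1.565e+04 rad/s.
Step 2 — Component impedances:
  R: Z = R = 330 Ω
  L: Z = jωL = j·1.565e+04·0.00217 = 0 + j33.95 Ω
Step 3 — Series combination: Z_total = R + L = 330 + j33.95 Ω = 331.7∠5.9° Ω.
Step 4 — Source phasor: V = 24∠10.8° V = 23.57 + j4.497 V.
Step 5 — Ohm's law: I = V / Z_total = (23.57 + j4.497) / (330 + j33.95) = 0.07208 + j0.006212 A.
Step 6 — Convert to polar: |I| = 0.07235 A, ∠I = 4.9°.

I = 0.07235∠4.9° A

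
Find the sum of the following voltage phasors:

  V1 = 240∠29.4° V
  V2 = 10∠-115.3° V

Step 1 — Convert each phasor to rectangular form:
  V1 = 240·(cos(29.4°) + j·sin(29.4°)) = 209.1 + j117.8 V
  V2 = 10·(cos(-115.3°) + j·sin(-115.3°)) = -4.274 - j9.041 V
Step 2 — Sum components: V_total = 204.8 + j108.8 V.
Step 3 — Convert to polar: |V_total| = 231.9 V, ∠V_total = 28.0°.

V_total = 231.9∠28.0° V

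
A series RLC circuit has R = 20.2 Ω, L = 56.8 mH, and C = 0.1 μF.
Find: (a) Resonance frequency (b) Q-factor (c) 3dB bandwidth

Step 1 — Resonance: ω₀ = 1/√(LC) = 1/√(0.0568·1e-07) = 1.327e+04 rad/s.
Step 2 — f₀ = ω₀/(2π) = 2112 Hz.
Step 3 — Series Q: Q = ω₀L/R = 1.327e+04·0.0568/20.2 = 37.31.
Step 4 — Bandwidth: Δω = ω₀/Q = 355.6 rad/s; BW = Δω/(2π) = 56.6 Hz.

(a) f₀ = 2112 Hz  (b) Q = 37.31  (c) BW = 56.6 Hz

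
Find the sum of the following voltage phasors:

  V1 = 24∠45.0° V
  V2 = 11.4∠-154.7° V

Step 1 — Convert each phasor to rectangular form:
  V1 = 24·(cos(45.0°) + j·sin(45.0°)) = 16.97 + j16.97 V
  V2 = 11.4·(cos(-154.7°) + j·sin(-154.7°)) = -10.31 - j4.872 V
Step 2 — Sum components: V_total = 6.664 + j12.1 V.
Step 3 — Convert to polar: |V_total| = 13.81 V, ∠V_total = 61.2°.

V_total = 13.81∠61.2° V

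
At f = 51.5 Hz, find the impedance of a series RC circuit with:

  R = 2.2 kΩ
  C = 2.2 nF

Step 1 — Angular frequency: ω = 2π·f = 2π·51.5 = 323.6 rad/s.
Step 2 — Component impedances:
  R: Z = R = 2200 Ω
  C: Z = 1/(jωC) = -j/(ω·C) = 0 - j1.405e+06 Ω
Step 3 — Series combination: Z_total = R + C = 2200 - j1.405e+06 Ω = 1.405e+06∠-89.9° Ω.

Z = 2200 - j1.405e+06 Ω = 1.405e+06∠-89.9° Ω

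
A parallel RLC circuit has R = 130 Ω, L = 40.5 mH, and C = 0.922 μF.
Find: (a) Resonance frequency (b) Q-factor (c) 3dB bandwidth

Step 1 — Resonance: ω₀ = 1/√(LC) = 1/√(0.0405·9.22e-07) = 5175 rad/s.
Step 2 — f₀ = ω₀/(2π) = 823.6 Hz.
Step 3 — Parallel Q: Q = R/(ω₀L) = 130/(5175·0.0405) = 0.6203.
Step 4 — Bandwidth: Δω = ω₀/Q = 8343 rad/s; BW = Δω/(2π) = 1328 Hz.

(a) f₀ = 823.6 Hz  (b) Q = 0.6203  (c) BW = 1328 Hz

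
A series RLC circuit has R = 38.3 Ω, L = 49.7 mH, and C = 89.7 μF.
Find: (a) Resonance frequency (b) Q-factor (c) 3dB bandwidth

Step 1 — Resonance condition Im(Z)=0 gives ω₀ = 1/√(LC).
Step 2 — ω₀ = 1/√(0.0497·8.97e-05) = 473.6 rad/s.
Step 3 — f₀ = ω₀/(2π) = 75.38 Hz.
Step 4 — Series Q: Q = ω₀L/R = 473.6·0.0497/38.3 = 0.6146.
Step 5 — 3dB bandwidth: Δω = ω₀/Q = 770.6 rad/s; BW = Δω/(2π) = 122.6 Hz.

(a) f₀ = 75.38 Hz  (b) Q = 0.6146  (c) BW = 122.6 Hz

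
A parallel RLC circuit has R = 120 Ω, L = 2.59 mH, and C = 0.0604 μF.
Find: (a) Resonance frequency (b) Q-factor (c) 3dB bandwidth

Step 1 — Resonance: ω₀ = 1/√(LC) = 1/√(0.00259·6.04e-08) = 7.995e+04 rad/s.
Step 2 — f₀ = ω₀/(2π) = 1.272e+04 Hz.
Step 3 — Parallel Q: Q = R/(ω₀L) = 120/(7.995e+04·0.00259) = 0.5795.
Step 4 — Bandwidth: Δω = ω₀/Q = 1.38e+05 rad/s; BW = Δω/(2π) = 2.196e+04 Hz.

(a) f₀ = 1.272e+04 Hz  (b) Q = 0.5795  (c) BW = 2.196e+04 Hz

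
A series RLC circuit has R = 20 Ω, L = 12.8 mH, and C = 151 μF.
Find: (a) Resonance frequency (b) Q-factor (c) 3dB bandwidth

Step 1 — Resonance condition Im(Z)=0 gives ω₀ = 1/√(LC).
Step 2 — ω₀ = 1/√(0.0128·0.000151) = 719.3 rad/s.
Step 3 — f₀ = ω₀/(2π) = 114.5 Hz.
Step 4 — Series Q: Q = ω₀L/R = 719.3·0.0128/20 = 0.4603.
Step 5 — 3dB bandwidth: Δω = ω₀/Q = 1562 rad/s; BW = Δω/(2π) = 248.7 Hz.

(a) f₀ = 114.5 Hz  (b) Q = 0.4603  (c) BW = 248.7 Hz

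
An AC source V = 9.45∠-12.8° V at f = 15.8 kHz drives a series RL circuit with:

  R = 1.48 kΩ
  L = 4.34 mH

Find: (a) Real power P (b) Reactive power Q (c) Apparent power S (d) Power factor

Step 1 — Angular frequency: ω = 2π·f = 2π·1.58e+04 = 9.927e+04 rad/s.
Step 2 — Component impedances:
  R: Z = R = 1480 Ω
  L: Z = jωL = j·9.927e+04·0.00434 = 0 + j430.9 Ω
Step 3 — Series combination: Z_total = R + L = 1480 + j430.9 Ω = 1541∠16.2° Ω.
Step 4 — Source phasor: V = 9.45∠-12.8° V = 9.215 - j2.094 V.
Step 5 — Current: I = V / Z = 0.00536 - j0.002975 A = 0.006131∠-29.0° A.
Step 6 — Complex power: S = V·I* = 0.05563 + j0.01619 VA.
Step 7 — Real power: P = Re(S) = 0.05563 W.
Step 8 — Reactive power: Q = Im(S) = 0.01619 VAR.
Step 9 — Apparent power: |S| = 0.05793 VA.
Step 10 — Power factor: PF = P/|S| = 0.9601 (lagging).

(a) P = 0.05563 W  (b) Q = 0.01619 VAR  (c) S = 0.05793 VA  (d) PF = 0.9601 (lagging)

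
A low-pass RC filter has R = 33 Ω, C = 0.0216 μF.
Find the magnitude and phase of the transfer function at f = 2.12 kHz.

Step 1 — Angular frequency: ω = 2π·2120 = 1.332e+04 rad/s.
Step 2 — Transfer function: H(jω) = 1/(1 + jωRC).
Step 3 — Denominator: 1 + jωRC = 1 + j·1.332e+04·33·2.16e-08 = 1 + j0.009495.
Step 4 — H = 0.9999 - j0.009494.
Step 5 — Magnitude: |H| = 1 (-0.0 dB); phase: φ = -0.5°.

|H| = 1 (-0.0 dB), φ = -0.5°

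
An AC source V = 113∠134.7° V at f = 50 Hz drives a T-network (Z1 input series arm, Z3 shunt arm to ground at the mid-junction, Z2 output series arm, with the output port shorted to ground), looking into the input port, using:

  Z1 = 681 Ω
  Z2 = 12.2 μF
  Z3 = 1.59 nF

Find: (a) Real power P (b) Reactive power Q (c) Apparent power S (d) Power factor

Step 1 — Angular frequency: ω = 2π·f = 2π·50 = 314.2 rad/s.
Step 2 — Component impedances:
  Z1: Z = R = 681 Ω
  Z2: Z = 1/(jωC) = -j/(ω·C) = 0 - j260.9 Ω
  Z3: Z = 1/(jωC) = -j/(ω·C) = 0 - j2.002e+06 Ω
Step 3 — With the output port shorted to ground, the output series arm Z2 runs from the junction to ground; the shunt arm Z3 also runs from the junction to ground. They appear in parallel: Z3 || Z2 = 0 - j260.9 Ω.
Step 4 — Series with input arm Z1: Z_in = Z1 + (Z3 || Z2) = 681 - j260.9 Ω = 729.3∠-21.0° Ω.
Step 5 — Source phasor: V = 113∠134.7° V = -79.48 + j80.32 V.
Step 6 — Current: I = V / Z = -0.1412 + j0.06386 A = 0.155∠155.7° A.
Step 7 — Complex power: S = V·I* = 16.35 - j6.264 VA.
Step 8 — Real power: P = Re(S) = 16.35 W.
Step 9 — Reactive power: Q = Im(S) = -6.264 VAR.
Step 10 — Apparent power: |S| = 17.51 VA.
Step 11 — Power factor: PF = P/|S| = 0.9338 (leading).

(a) P = 16.35 W  (b) Q = -6.264 VAR  (c) S = 17.51 VA  (d) PF = 0.9338 (leading)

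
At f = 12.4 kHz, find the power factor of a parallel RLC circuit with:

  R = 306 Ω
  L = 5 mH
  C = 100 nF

Step 1 — Angular frequency: ω = 2π·f = 2π·1.24e+04 = 7.791e+04 rad/s.
Step 2 — Component impedances:
  R: Z = R = 306 Ω
  L: Z = jωL = j·7.791e+04·0.005 = 0 + j389.6 Ω
  C: Z = 1/(jωC) = -j/(ω·C) = 0 - j128.4 Ω
Step 3 — Parallel combination: 1/Z_total = 1/R + 1/L + 1/C; Z_total = 86.06 - j137.6 Ω = 162.3∠-58.0° Ω.
Step 4 — Power factor: PF = cos(φ) = Re(Z)/|Z| = 86.06/162.3 = 0.5303.
Step 5 — Type: Im(Z) = -137.6 ⇒ leading (phase φ = -58.0°).

PF = 0.5303 (leading, φ = -58.0°)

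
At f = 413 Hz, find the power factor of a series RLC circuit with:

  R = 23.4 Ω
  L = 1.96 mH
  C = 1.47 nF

Step 1 — Angular frequency: ω = 2π·f = 2π·413 = 2595 rad/s.
Step 2 — Component impedances:
  R: Z = R = 23.4 Ω
  L: Z = jωL = j·2595·0.00196 = 0 + j5.086 Ω
  C: Z = 1/(jωC) = -j/(ω·C) = 0 - j2.622e+05 Ω
Step 3 — Series combination: Z_total = R + L + C = 23.4 - j2.621e+05 Ω = 2.621e+05∠-90.0° Ω.
Step 4 — Power factor: PF = cos(φ) = Re(Z)/|Z| = 23.4/2.6215e+05 = 8.926e-05.
Step 5 — Type: Im(Z) = -2.621e+05 ⇒ leading (phase φ = -90.0°).

PF = 8.926e-05 (leading, φ = -90.0°)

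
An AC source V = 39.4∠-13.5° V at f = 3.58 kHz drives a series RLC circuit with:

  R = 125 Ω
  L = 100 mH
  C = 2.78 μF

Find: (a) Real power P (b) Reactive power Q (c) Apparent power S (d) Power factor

Step 1 — Angular frequency: ω = 2π·f = 2π·3580 = 2.249e+04 rad/s.
Step 2 — Component impedances:
  R: Z = R = 125 Ω
  L: Z = jωL = j·2.249e+04·0.1 = 0 + j2249 Ω
  C: Z = 1/(jωC) = -j/(ω·C) = 0 - j15.99 Ω
Step 3 — Series combination: Z_total = R + L + C = 125 + j2233 Ω = 2237∠86.8° Ω.
Step 4 — Source phasor: V = 39.4∠-13.5° V = 38.31 - j9.198 V.
Step 5 — Current: I = V / Z = -0.003148 - j0.01733 A = 0.01761∠-100.3° A.
Step 6 — Complex power: S = V·I* = 0.03878 + j0.6929 VA.
Step 7 — Real power: P = Re(S) = 0.03878 W.
Step 8 — Reactive power: Q = Im(S) = 0.6929 VAR.
Step 9 — Apparent power: |S| = 0.694 VA.
Step 10 — Power factor: PF = P/|S| = 0.05588 (lagging).

(a) P = 0.03878 W  (b) Q = 0.6929 VAR  (c) S = 0.694 VA  (d) PF = 0.05588 (lagging)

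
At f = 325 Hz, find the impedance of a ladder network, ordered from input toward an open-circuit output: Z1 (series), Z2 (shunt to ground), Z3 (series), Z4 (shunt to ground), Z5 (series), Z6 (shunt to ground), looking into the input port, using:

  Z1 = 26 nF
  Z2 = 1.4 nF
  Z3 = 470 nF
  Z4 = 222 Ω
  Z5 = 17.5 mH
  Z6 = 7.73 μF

Step 1 — Angular frequency: ω = 2π·f = 2π·325 = 2042 rad/s.
Step 2 — Component impedances:
  Z1: Z = 1/(jωC) = -j/(ω·C) = 0 - j1.883e+04 Ω
  Z2: Z = 1/(jωC) = -j/(ω·C) = 0 - j3.498e+05 Ω
  Z3: Z = 1/(jωC) = -j/(ω·C) = 0 - j1042 Ω
  Z4: Z = R = 222 Ω
  Z5: Z = jωL = j·2042·0.0175 = 0 + j35.74 Ω
  Z6: Z = 1/(jωC) = -j/(ω·C) = 0 - j63.35 Ω
Step 3 — Ladder network (open output): work backward from the far end, alternating series and parallel combinations. Z_in = 3.362 - j1.99e+04 Ω = 1.99e+04∠-90.0° Ω.

Z = 3.362 - j1.99e+04 Ω = 1.99e+04∠-90.0° Ω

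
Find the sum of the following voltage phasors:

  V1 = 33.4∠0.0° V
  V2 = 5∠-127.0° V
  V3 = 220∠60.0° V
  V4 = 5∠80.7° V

Step 1 — Convert each phasor to rectangular form:
  V1 = 33.4·(cos(0.0°) + j·sin(0.0°)) = 33.4 V
  V2 = 5·(cos(-127.0°) + j·sin(-127.0°)) = -3.009 - j3.993 V
  V3 = 220·(cos(60.0°) + j·sin(60.0°)) = 110 + j190.5 V
  V4 = 5·(cos(80.7°) + j·sin(80.7°)) = 0.808 + j4.934 V
Step 2 — Sum components: V_total = 141.2 + j191.5 V.
Step 3 — Convert to polar: |V_total| = 237.9 V, ∠V_total = 53.6°.

V_total = 237.9∠53.6° V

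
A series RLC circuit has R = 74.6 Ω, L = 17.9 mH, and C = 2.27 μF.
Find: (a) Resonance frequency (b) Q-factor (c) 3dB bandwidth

Step 1 — Resonance: ω₀ = 1/√(LC) = 1/√(0.0179·2.27e-06) = 4961 rad/s.
Step 2 — f₀ = ω₀/(2π) = 789.6 Hz.
Step 3 — Series Q: Q = ω₀L/R = 4961·0.0179/74.6 = 1.19.
Step 4 — Bandwidth: Δω = ω₀/Q = 4168 rad/s; BW = Δω/(2π) = 663.3 Hz.

(a) f₀ = 789.6 Hz  (b) Q = 1.19  (c) BW = 663.3 Hz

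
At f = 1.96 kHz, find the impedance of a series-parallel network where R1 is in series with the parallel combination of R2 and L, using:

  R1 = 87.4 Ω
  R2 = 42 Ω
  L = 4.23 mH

Step 1 — Angular frequency: ω = 2π·f = 2π·1960 = 1.232e+04 rad/s.
Step 2 — Component impedances:
  R1: Z = R = 87.4 Ω
  R2: Z = R = 42 Ω
  L: Z = jωL = j·1.232e+04·0.00423 = 0 + j52.09 Ω
Step 3 — Parallel branch: R2 || L = 1/(1/R2 + 1/L) = 25.45 + j20.52 Ω.
Step 4 — Series with R1: Z_total = R1 + (R2 || L) = 112.9 + j20.52 Ω = 114.7∠10.3° Ω.

Z = 112.9 + j20.52 Ω = 114.7∠10.3° Ω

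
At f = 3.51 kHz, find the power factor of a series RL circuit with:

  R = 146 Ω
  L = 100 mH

Step 1 — Angular frequency: ω = 2π·f = 2π·3510 = 2.205e+04 rad/s.
Step 2 — Component impedances:
  R: Z = R = 146 Ω
  L: Z = jωL = j·2.205e+04·0.1 = 0 + j2205 Ω
Step 3 — Series combination: Z_total = R + L = 146 + j2205 Ω = 2210∠86.2° Ω.
Step 4 — Power factor: PF = cos(φ) = Re(Z)/|Z| = 146/2210 = 0.06606.
Step 5 — Type: Im(Z) = 2205 ⇒ lagging (phase φ = 86.2°).

PF = 0.06606 (lagging, φ = 86.2°)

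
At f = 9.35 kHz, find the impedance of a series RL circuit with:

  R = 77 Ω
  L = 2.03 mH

Step 1 — Angular frequency: ω = 2π·f = 2π·9350 = 5.875e+04 rad/s.
Step 2 — Component impedances:
  R: Z = R = 77 Ω
  L: Z = jωL = j·5.875e+04·0.00203 = 0 + j119.3 Ω
Step 3 — Series combination: Z_total = R + L = 77 + j119.3 Ω = 142∠57.2° Ω.

Z = 77 + j119.3 Ω = 142∠57.2° Ω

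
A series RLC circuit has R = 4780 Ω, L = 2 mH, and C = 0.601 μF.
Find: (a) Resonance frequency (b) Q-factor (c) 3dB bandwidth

Step 1 — Resonance condition Im(Z)=0 gives ω₀ = 1/√(LC).
Step 2 — ω₀ = 1/√(0.002·6.01e-07) = 2.884e+04 rad/s.
Step 3 — f₀ = ω₀/(2π) = 4591 Hz.
Step 4 — Series Q: Q = ω₀L/R = 2.884e+04·0.002/4780 = 0.01207.
Step 5 — 3dB bandwidth: Δω = ω₀/Q = 2.39e+06 rad/s; BW = Δω/(2π) = 3.804e+05 Hz.

(a) f₀ = 4591 Hz  (b) Q = 0.01207  (c) BW = 3.804e+05 Hz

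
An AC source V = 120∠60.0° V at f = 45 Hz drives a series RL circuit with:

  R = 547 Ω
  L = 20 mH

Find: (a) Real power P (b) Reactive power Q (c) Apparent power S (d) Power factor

Step 1 — Angular frequency: ω = 2π·f = 2π·45 = 282.7 rad/s.
Step 2 — Component impedances:
  R: Z = R = 547 Ω
  L: Z = jωL = j·282.7·0.02 = 0 + j5.655 Ω
Step 3 — Series combination: Z_total = R + L = 547 + j5.655 Ω = 547∠0.6° Ω.
Step 4 — Source phasor: V = 120∠60.0° V = 60 + j103.9 V.
Step 5 — Current: I = V / Z = 0.1116 + j0.1888 A = 0.2194∠59.4° A.
Step 6 — Complex power: S = V·I* = 26.32 + j0.2721 VA.
Step 7 — Real power: P = Re(S) = 26.32 W.
Step 8 — Reactive power: Q = Im(S) = 0.2721 VAR.
Step 9 — Apparent power: |S| = 26.32 VA.
Step 10 — Power factor: PF = P/|S| = 0.9999 (lagging).

(a) P = 26.32 W  (b) Q = 0.2721 VAR  (c) S = 26.32 VA  (d) PF = 0.9999 (lagging)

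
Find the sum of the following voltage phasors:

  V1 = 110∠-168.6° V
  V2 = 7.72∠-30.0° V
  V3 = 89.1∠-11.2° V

Step 1 — Convert each phasor to rectangular form:
  V1 = 110·(cos(-168.6°) + j·sin(-168.6°)) = -107.8 - j21.74 V
  V2 = 7.72·(cos(-30.0°) + j·sin(-30.0°)) = 6.686 - j3.86 V
  V3 = 89.1·(cos(-11.2°) + j·sin(-11.2°)) = 87.4 - j17.31 V
Step 2 — Sum components: V_total = -13.74 - j42.91 V.
Step 3 — Convert to polar: |V_total| = 45.06 V, ∠V_total = -107.8°.

V_total = 45.06∠-107.8° V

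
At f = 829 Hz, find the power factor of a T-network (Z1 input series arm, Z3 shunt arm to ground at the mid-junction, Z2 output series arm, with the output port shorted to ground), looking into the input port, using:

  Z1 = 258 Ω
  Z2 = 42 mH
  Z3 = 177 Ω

Step 1 — Angular frequency: ω = 2π·f = 2π·829 = 5209 rad/s.
Step 2 — Component impedances:
  Z1: Z = R = 258 Ω
  Z2: Z = jωL = j·5209·0.042 = 0 + j218.8 Ω
  Z3: Z = R = 177 Ω
Step 3 — With the output port shorted to ground, the output series arm Z2 runs from the junction to ground; the shunt arm Z3 also runs from the junction to ground. They appear in parallel: Z3 || Z2 = 107 + j86.55 Ω.
Step 4 — Series with input arm Z1: Z_in = Z1 + (Z3 || Z2) = 365 + j86.55 Ω = 375.1∠13.3° Ω.
Step 5 — Power factor: PF = cos(φ) = Re(Z)/|Z| = 364.97/375.1 = 0.973.
Step 6 — Type: Im(Z) = 86.55 ⇒ lagging (phase φ = 13.3°).

PF = 0.973 (lagging, φ = 13.3°)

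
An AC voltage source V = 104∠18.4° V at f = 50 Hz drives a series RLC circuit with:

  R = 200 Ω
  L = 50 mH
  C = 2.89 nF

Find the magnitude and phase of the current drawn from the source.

Step 1 — Angular frequency: ω = 2π·f = 2π·50 = 314.2 rad/s.
Step 2 — Component impedances:
  R: Z = R = 200 Ω
  L: Z = jωL = j·314.2·0.05 = 0 + j15.71 Ω
  C: Z = 1/(jωC) = -j/(ω·C) = 0 - j1.101e+06 Ω
Step 3 — Series combination: Z_total = R + L + C = 200 - j1.101e+06 Ω = 1.101e+06∠-90.0° Ω.
Step 4 — Source phasor: V = 104∠18.4° V = 98.68 + j32.83 V.
Step 5 — Ohm's law: I = V / Z_total = (98.68 + j32.83) / (200 - j1.101e+06) = -2.979e-05 + j8.96e-05 A.
Step 6 — Convert to polar: |I| = 9.443e-05 A, ∠I = 108.4°.

I = 9.443e-05∠108.4° A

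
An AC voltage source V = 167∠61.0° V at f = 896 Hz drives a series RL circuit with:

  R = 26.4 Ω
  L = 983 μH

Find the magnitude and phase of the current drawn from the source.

Step 1 — Angular frequency: ω = 2π·f = 2π·896 = 5630 rad/s.
Step 2 — Component impedances:
  R: Z = R = 26.4 Ω
  L: Z = jωL = j·5630·0.000983 = 0 + j5.534 Ω
Step 3 — Series combination: Z_total = R + L = 26.4 + j5.534 Ω = 26.97∠11.8° Ω.
Step 4 — Source phasor: V = 167∠61.0° V = 80.96 + j146.1 V.
Step 5 — Ohm's law: I = V / Z_total = (80.96 + j146.1) / (26.4 + j5.534) = 4.049 + j4.684 A.
Step 6 — Convert to polar: |I| = 6.191 A, ∠I = 49.2°.

I = 6.191∠49.2° A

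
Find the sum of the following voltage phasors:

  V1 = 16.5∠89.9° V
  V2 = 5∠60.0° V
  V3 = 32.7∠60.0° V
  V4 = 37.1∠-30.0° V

Step 1 — Convert each phasor to rectangular form:
  V1 = 16.5·(cos(89.9°) + j·sin(89.9°)) = 0.0288 + j16.5 V
  V2 = 5·(cos(60.0°) + j·sin(60.0°)) = 2.5 + j4.33 V
  V3 = 32.7·(cos(60.0°) + j·sin(60.0°)) = 16.35 + j28.32 V
  V4 = 37.1·(cos(-30.0°) + j·sin(-30.0°)) = 32.13 - j18.55 V
Step 2 — Sum components: V_total = 51.01 + j30.6 V.
Step 3 — Convert to polar: |V_total| = 59.48 V, ∠V_total = 31.0°.

V_total = 59.48∠31.0° V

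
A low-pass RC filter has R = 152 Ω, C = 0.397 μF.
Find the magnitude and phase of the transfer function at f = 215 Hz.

Step 1 — Angular frequency: ω = 2π·215 = 1351 rad/s.
Step 2 — Transfer function: H(jω) = 1/(1 + jωRC).
Step 3 — Denominator: 1 + jωRC = 1 + j·1351·152·3.97e-07 = 1 + j0.08152.
Step 4 — H = 0.9934 - j0.08098.
Step 5 — Magnitude: |H| = 0.9967 (-0.0 dB); phase: φ = -4.7°.

|H| = 0.9967 (-0.0 dB), φ = -4.7°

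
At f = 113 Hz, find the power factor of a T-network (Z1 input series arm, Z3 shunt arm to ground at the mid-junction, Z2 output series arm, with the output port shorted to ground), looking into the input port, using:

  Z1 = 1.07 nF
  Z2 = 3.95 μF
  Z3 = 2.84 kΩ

Step 1 — Angular frequency: ω = 2π·f = 2π·113 = 710 rad/s.
Step 2 — Component impedances:
  Z1: Z = 1/(jωC) = -j/(ω·C) = 0 - j1.316e+06 Ω
  Z2: Z = 1/(jωC) = -j/(ω·C) = 0 - j356.6 Ω
  Z3: Z = R = 2840 Ω
Step 3 — With the output port shorted to ground, the output series arm Z2 runs from the junction to ground; the shunt arm Z3 also runs from the junction to ground. They appear in parallel: Z3 || Z2 = 44.07 - j351 Ω.
Step 4 — Series with input arm Z1: Z_in = Z1 + (Z3 || Z2) = 44.07 - j1.317e+06 Ω = 1.317e+06∠-90.0° Ω.
Step 5 — Power factor: PF = cos(φ) = Re(Z)/|Z| = 44.074/1.3167e+06 = 3.347e-05.
Step 6 — Type: Im(Z) = -1.317e+06 ⇒ leading (phase φ = -90.0°).

PF = 3.347e-05 (leading, φ = -90.0°)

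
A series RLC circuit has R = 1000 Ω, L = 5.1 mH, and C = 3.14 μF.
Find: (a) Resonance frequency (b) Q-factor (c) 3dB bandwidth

Step 1 — Resonance condition Im(Z)=0 gives ω₀ = 1/√(LC).
Step 2 — ω₀ = 1/√(0.0051·3.14e-06) = 7902 rad/s.
Step 3 — f₀ = ω₀/(2π) = 1258 Hz.
Step 4 — Series Q: Q = ω₀L/R = 7902·0.0051/1000 = 0.0403.
Step 5 — 3dB bandwidth: Δω = ω₀/Q = 1.961e+05 rad/s; BW = Δω/(2π) = 3.121e+04 Hz.

(a) f₀ = 1258 Hz  (b) Q = 0.0403  (c) BW = 3.121e+04 Hz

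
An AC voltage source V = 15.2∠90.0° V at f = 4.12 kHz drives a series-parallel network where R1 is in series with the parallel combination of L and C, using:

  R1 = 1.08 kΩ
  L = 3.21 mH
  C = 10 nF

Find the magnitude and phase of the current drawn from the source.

Step 1 — Angular frequency: ω = 2π·f = 2π·4120 = 2.589e+04 rad/s.
Step 2 — Component impedances:
  R1: Z = R = 1080 Ω
  L: Z = jωL = j·2.589e+04·0.00321 = 0 + j83.1 Ω
  C: Z = 1/(jωC) = -j/(ω·C) = 0 - j3863 Ω
Step 3 — Parallel branch: L || C = 1/(1/L + 1/C) = 0 + j84.92 Ω.
Step 4 — Series with R1: Z_total = R1 + (L || C) = 1080 + j84.92 Ω = 1083∠4.5° Ω.
Step 5 — Source phasor: V = 15.2∠90.0° V = 0 + j15.2 V.
Step 6 — Ohm's law: I = V / Z_total = (0 + j15.2) / (1080 + j84.92) = 0.0011 + j0.01399 A.
Step 7 — Convert to polar: |I| = 0.01403 A, ∠I = 85.5°.

I = 0.01403∠85.5° A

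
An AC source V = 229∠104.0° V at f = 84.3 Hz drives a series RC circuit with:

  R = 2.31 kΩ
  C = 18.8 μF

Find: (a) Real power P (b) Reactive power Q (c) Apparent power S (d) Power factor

Step 1 — Angular frequency: ω = 2π·f = 2π·84.3 = 529.7 rad/s.
Step 2 — Component impedances:
  R: Z = R = 2310 Ω
  C: Z = 1/(jωC) = -j/(ω·C) = 0 - j100.4 Ω
Step 3 — Series combination: Z_total = R + C = 2310 - j100.4 Ω = 2312∠-2.5° Ω.
Step 4 — Source phasor: V = 229∠104.0° V = -55.4 + j222.2 V.
Step 5 — Current: I = V / Z = -0.02811 + j0.09497 A = 0.09904∠106.5° A.
Step 6 — Complex power: S = V·I* = 22.66 - j0.9851 VA.
Step 7 — Real power: P = Re(S) = 22.66 W.
Step 8 — Reactive power: Q = Im(S) = -0.9851 VAR.
Step 9 — Apparent power: |S| = 22.68 VA.
Step 10 — Power factor: PF = P/|S| = 0.9991 (leading).

(a) P = 22.66 W  (b) Q = -0.9851 VAR  (c) S = 22.68 VA  (d) PF = 0.9991 (leading)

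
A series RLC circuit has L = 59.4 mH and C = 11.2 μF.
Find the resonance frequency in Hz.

Step 1 — Resonance condition Im(Z)=0 gives ω₀ = 1/√(LC).
Step 2 — ω₀ = 1/√(0.0594·1.12e-05) = 1226 rad/s.
Step 3 — f₀ = ω₀/(2π) = 195.1 Hz.

f₀ = 195.1 Hz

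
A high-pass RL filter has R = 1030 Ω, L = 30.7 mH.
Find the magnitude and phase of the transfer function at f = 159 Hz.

Step 1 — Angular frequency: ω = 2π·159 = 999 rad/s.
Step 2 — Transfer function: H(jω) = jωL/(R + jωL).
Step 3 — Numerator jωL = j·30.67; denominator R + jωL = 1030 + j30.67.
Step 4 — H = 0.0008859 + j0.02975.
Step 5 — Magnitude: |H| = 0.02976 (-30.5 dB); phase: φ = 88.3°.

|H| = 0.02976 (-30.5 dB), φ = 88.3°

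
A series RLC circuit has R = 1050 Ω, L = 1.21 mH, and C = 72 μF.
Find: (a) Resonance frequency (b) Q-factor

Step 1 — Resonance condition Im(Z)=0 gives ω₀ = 1/√(LC).
Step 2 — ω₀ = 1/√(0.00121·7.2e-05) = 3388 rad/s.
Step 3 — f₀ = ω₀/(2π) = 539.2 Hz.
Step 4 — Series Q: Q = ω₀L/R = 3388·0.00121/1050 = 0.003904.

(a) f₀ = 539.2 Hz  (b) Q = 0.003904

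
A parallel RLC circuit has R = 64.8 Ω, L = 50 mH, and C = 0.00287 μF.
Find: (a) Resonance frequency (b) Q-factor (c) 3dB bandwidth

Step 1 — Resonance: ω₀ = 1/√(LC) = 1/√(0.05·2.87e-09) = 8.348e+04 rad/s.
Step 2 — f₀ = ω₀/(2π) = 1.329e+04 Hz.
Step 3 — Parallel Q: Q = R/(ω₀L) = 64.8/(8.348e+04·0.05) = 0.01552.
Step 4 — Bandwidth: Δω = ω₀/Q = 5.377e+06 rad/s; BW = Δω/(2π) = 8.558e+05 Hz.

(a) f₀ = 1.329e+04 Hz  (b) Q = 0.01552  (c) BW = 8.558e+05 Hz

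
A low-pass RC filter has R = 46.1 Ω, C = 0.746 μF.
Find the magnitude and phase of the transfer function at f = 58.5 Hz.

Step 1 — Angular frequency: ω = 2π·58.5 = 367.6 rad/s.
Step 2 — Transfer function: H(jω) = 1/(1 + jωRC).
Step 3 — Denominator: 1 + jωRC = 1 + j·367.6·46.1·7.46e-07 = 1 + j0.01264.
Step 4 — H = 0.9998 - j0.01264.
Step 5 — Magnitude: |H| = 0.9999 (-0.0 dB); phase: φ = -0.7°.

|H| = 0.9999 (-0.0 dB), φ = -0.7°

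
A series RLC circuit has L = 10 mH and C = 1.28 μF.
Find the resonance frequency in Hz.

Step 1 — Resonance condition Im(Z)=0 gives ω₀ = 1/√(LC).
Step 2 — ω₀ = 1/√(0.01·1.28e-06) = 8839 rad/s.
Step 3 — f₀ = ω₀/(2π) = 1407 Hz.

f₀ = 1407 Hz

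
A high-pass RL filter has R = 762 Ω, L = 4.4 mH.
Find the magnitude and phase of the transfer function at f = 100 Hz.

Step 1 — Angular frequency: ω = 2π·100 = 628.3 rad/s.
Step 2 — Transfer function: H(jω) = jωL/(R + jωL).
Step 3 — Numerator jωL = j·2.765; denominator R + jωL = 762 + j2.765.
Step 4 — H = 1.316e-05 + j0.003628.
Step 5 — Magnitude: |H| = 0.003628 (-48.8 dB); phase: φ = 89.8°.

|H| = 0.003628 (-48.8 dB), φ = 89.8°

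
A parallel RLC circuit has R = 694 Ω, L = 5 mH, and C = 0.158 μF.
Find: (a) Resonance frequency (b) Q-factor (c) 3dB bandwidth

Step 1 — Resonance: ω₀ = 1/√(LC) = 1/√(0.005·1.58e-07) = 3.558e+04 rad/s.
Step 2 — f₀ = ω₀/(2π) = 5662 Hz.
Step 3 — Parallel Q: Q = R/(ω₀L) = 694/(3.558e+04·0.005) = 3.901.
Step 4 — Bandwidth: Δω = ω₀/Q = 9120 rad/s; BW = Δω/(2π) = 1451 Hz.

(a) f₀ = 5662 Hz  (b) Q = 3.901  (c) BW = 1451 Hz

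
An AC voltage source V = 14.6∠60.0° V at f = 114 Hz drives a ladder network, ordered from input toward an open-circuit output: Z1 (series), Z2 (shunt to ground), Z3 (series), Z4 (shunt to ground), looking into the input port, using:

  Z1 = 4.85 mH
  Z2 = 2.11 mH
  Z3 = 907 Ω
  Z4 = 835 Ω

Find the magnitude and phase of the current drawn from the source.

Step 1 — Angular frequency: ω = 2π·f = 2π·114 = 716.3 rad/s.
Step 2 — Component impedances:
  Z1: Z = jωL = j·716.3·0.00485 = 0 + j3.474 Ω
  Z2: Z = jωL = j·716.3·0.00211 = 0 + j1.511 Ω
  Z3: Z = R = 907 Ω
  Z4: Z = R = 835 Ω
Step 3 — Ladder network (open output): work backward from the far end, alternating series and parallel combinations. Z_in = 0.001311 + j4.985 Ω = 4.985∠90.0° Ω.
Step 4 — Source phasor: V = 14.6∠60.0° V = 7.3 + j12.64 V.
Step 5 — Ohm's law: I = V / Z_total = (7.3 + j12.64) / (0.001311 + j4.985) = 2.537 - j1.464 A.
Step 6 — Convert to polar: |I| = 2.929 A, ∠I = -30.0°.

I = 2.929∠-30.0° A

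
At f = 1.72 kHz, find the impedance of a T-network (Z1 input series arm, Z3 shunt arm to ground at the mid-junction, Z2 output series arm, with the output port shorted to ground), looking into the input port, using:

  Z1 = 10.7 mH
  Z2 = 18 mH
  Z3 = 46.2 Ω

Step 1 — Angular frequency: ω = 2π·f = 2π·1720 = 1.081e+04 rad/s.
Step 2 — Component impedances:
  Z1: Z = jωL = j·1.081e+04·0.0107 = 0 + j115.6 Ω
  Z2: Z = jωL = j·1.081e+04·0.018 = 0 + j194.5 Ω
  Z3: Z = R = 46.2 Ω
Step 3 — With the output port shorted to ground, the output series arm Z2 runs from the junction to ground; the shunt arm Z3 also runs from the junction to ground. They appear in parallel: Z3 || Z2 = 43.73 + j10.39 Ω.
Step 4 — Series with input arm Z1: Z_in = Z1 + (Z3 || Z2) = 43.73 + j126 Ω = 133.4∠70.9° Ω.

Z = 43.73 + j126 Ω = 133.4∠70.9° Ω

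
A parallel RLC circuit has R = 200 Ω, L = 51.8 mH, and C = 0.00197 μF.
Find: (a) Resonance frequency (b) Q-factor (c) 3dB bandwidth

Step 1 — Resonance: ω₀ = 1/√(LC) = 1/√(0.0518·1.97e-09) = 9.899e+04 rad/s.
Step 2 — f₀ = ω₀/(2π) = 1.576e+04 Hz.
Step 3 — Parallel Q: Q = R/(ω₀L) = 200/(9.899e+04·0.0518) = 0.039.
Step 4 — Bandwidth: Δω = ω₀/Q = 2.538e+06 rad/s; BW = Δω/(2π) = 4.039e+05 Hz.

(a) f₀ = 1.576e+04 Hz  (b) Q = 0.039  (c) BW = 4.039e+05 Hz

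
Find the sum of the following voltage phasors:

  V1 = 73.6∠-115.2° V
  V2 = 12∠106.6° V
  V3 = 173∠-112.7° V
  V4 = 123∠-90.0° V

Step 1 — Convert each phasor to rectangular form:
  V1 = 73.6·(cos(-115.2°) + j·sin(-115.2°)) = -31.34 - j66.6 V
  V2 = 12·(cos(106.6°) + j·sin(106.6°)) = -3.428 + j11.5 V
  V3 = 173·(cos(-112.7°) + j·sin(-112.7°)) = -66.76 - j159.6 V
  V4 = 123·(cos(-90.0°) + j·sin(-90.0°)) = 0 - j123 V
Step 2 — Sum components: V_total = -101.5 - j337.7 V.
Step 3 — Convert to polar: |V_total| = 352.6 V, ∠V_total = -106.7°.

V_total = 352.6∠-106.7° V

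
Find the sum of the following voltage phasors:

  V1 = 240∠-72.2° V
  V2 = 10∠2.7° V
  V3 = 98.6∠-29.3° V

Step 1 — Convert each phasor to rectangular form:
  V1 = 240·(cos(-72.2°) + j·sin(-72.2°)) = 73.37 - j228.5 V
  V2 = 10·(cos(2.7°) + j·sin(2.7°)) = 9.989 + j0.4711 V
  V3 = 98.6·(cos(-29.3°) + j·sin(-29.3°)) = 85.99 - j48.25 V
Step 2 — Sum components: V_total = 169.3 - j276.3 V.
Step 3 — Convert to polar: |V_total| = 324.1 V, ∠V_total = -58.5°.

V_total = 324.1∠-58.5° V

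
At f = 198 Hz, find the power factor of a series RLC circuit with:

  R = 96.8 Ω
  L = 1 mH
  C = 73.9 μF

Step 1 — Angular frequency: ω = 2π·f = 2π·198 = 1244 rad/s.
Step 2 — Component impedances:
  R: Z = R = 96.8 Ω
  L: Z = jωL = j·1244·0.001 = 0 + j1.244 Ω
  C: Z = 1/(jωC) = -j/(ω·C) = 0 - j10.88 Ω
Step 3 — Series combination: Z_total = R + L + C = 96.8 - j9.633 Ω = 97.28∠-5.7° Ω.
Step 4 — Power factor: PF = cos(φ) = Re(Z)/|Z| = 96.8/97.28 = 0.9951.
Step 5 — Type: Im(Z) = -9.633 ⇒ leading (phase φ = -5.7°).

PF = 0.9951 (leading, φ = -5.7°)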